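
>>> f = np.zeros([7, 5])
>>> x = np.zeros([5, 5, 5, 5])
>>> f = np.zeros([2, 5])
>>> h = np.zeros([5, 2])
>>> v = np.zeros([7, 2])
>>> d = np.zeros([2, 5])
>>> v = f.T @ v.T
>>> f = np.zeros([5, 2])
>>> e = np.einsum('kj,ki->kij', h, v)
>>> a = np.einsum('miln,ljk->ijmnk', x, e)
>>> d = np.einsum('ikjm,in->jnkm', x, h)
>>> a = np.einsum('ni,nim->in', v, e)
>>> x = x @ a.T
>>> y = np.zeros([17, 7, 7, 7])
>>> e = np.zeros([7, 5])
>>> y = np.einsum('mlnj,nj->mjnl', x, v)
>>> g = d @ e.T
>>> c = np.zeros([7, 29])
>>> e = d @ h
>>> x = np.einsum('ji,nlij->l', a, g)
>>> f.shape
(5, 2)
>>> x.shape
(2,)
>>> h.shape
(5, 2)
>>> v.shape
(5, 7)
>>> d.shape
(5, 2, 5, 5)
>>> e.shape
(5, 2, 5, 2)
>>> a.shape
(7, 5)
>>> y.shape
(5, 7, 5, 5)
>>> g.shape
(5, 2, 5, 7)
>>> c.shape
(7, 29)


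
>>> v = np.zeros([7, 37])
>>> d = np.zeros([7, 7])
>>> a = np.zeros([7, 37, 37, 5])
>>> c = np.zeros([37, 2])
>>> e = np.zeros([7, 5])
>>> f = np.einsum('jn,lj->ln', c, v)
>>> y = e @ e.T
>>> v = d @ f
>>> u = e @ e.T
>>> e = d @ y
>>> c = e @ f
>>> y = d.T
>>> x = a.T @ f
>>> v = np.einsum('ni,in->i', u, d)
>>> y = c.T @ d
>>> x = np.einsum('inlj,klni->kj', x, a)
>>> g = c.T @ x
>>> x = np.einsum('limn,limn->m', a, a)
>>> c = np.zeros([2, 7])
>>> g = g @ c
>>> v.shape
(7,)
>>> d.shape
(7, 7)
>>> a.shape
(7, 37, 37, 5)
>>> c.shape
(2, 7)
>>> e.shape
(7, 7)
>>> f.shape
(7, 2)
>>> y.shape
(2, 7)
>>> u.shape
(7, 7)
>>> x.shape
(37,)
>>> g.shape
(2, 7)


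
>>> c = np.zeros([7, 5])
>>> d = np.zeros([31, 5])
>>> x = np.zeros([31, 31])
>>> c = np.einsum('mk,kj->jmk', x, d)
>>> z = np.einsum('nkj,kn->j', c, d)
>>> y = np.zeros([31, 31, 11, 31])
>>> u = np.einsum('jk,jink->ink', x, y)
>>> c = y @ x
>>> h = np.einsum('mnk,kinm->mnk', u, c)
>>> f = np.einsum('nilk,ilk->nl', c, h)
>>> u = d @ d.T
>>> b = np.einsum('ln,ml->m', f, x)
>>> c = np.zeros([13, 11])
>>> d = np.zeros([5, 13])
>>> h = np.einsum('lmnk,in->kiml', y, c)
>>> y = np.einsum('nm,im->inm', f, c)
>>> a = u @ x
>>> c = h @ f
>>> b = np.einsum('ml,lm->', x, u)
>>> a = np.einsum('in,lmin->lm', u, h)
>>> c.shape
(31, 13, 31, 11)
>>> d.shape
(5, 13)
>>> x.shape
(31, 31)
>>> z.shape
(31,)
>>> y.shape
(13, 31, 11)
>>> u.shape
(31, 31)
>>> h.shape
(31, 13, 31, 31)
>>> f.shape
(31, 11)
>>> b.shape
()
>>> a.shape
(31, 13)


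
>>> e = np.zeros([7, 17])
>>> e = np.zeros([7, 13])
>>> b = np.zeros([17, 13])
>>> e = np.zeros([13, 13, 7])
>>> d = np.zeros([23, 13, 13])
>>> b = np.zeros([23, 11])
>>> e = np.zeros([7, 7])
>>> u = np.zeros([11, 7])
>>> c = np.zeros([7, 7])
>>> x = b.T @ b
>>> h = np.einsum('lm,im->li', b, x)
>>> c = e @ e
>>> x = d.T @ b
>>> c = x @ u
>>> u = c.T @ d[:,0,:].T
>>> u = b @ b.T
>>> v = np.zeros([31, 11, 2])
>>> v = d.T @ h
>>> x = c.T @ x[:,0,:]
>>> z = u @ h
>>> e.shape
(7, 7)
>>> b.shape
(23, 11)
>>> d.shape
(23, 13, 13)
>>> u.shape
(23, 23)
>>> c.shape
(13, 13, 7)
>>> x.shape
(7, 13, 11)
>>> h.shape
(23, 11)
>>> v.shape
(13, 13, 11)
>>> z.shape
(23, 11)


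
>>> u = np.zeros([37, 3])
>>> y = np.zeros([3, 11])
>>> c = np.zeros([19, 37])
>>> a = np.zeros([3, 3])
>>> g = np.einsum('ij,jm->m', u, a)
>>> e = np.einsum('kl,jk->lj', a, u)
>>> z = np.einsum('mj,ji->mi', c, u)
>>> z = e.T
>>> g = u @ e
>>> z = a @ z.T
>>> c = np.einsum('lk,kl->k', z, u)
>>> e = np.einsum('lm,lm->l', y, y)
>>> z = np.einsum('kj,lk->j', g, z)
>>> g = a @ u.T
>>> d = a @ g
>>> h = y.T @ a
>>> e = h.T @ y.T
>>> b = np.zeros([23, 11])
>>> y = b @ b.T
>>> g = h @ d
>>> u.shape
(37, 3)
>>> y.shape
(23, 23)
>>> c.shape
(37,)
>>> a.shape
(3, 3)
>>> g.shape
(11, 37)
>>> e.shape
(3, 3)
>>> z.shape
(37,)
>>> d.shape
(3, 37)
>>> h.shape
(11, 3)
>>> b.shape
(23, 11)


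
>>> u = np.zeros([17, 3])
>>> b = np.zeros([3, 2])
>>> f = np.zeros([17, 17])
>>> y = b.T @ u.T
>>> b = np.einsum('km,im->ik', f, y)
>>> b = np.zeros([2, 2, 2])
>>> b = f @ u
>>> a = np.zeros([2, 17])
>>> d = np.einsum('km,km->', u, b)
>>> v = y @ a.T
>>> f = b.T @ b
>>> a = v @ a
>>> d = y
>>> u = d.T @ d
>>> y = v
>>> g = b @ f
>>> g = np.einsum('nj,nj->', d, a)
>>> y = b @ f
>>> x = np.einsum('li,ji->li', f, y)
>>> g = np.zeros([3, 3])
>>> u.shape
(17, 17)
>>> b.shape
(17, 3)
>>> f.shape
(3, 3)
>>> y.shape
(17, 3)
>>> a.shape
(2, 17)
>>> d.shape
(2, 17)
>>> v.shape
(2, 2)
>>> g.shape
(3, 3)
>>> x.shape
(3, 3)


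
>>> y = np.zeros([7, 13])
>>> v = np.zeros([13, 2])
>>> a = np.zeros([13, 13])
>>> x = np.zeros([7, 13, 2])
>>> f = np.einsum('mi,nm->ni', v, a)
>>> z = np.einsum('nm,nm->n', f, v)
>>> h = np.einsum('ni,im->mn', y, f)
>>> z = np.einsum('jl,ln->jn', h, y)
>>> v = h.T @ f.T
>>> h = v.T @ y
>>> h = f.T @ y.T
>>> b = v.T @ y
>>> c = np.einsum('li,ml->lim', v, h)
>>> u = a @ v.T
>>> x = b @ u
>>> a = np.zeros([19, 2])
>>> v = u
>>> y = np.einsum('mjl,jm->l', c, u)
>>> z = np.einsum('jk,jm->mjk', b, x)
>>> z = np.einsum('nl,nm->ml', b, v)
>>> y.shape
(2,)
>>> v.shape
(13, 7)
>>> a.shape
(19, 2)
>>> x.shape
(13, 7)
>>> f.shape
(13, 2)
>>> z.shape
(7, 13)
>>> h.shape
(2, 7)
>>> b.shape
(13, 13)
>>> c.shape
(7, 13, 2)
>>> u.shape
(13, 7)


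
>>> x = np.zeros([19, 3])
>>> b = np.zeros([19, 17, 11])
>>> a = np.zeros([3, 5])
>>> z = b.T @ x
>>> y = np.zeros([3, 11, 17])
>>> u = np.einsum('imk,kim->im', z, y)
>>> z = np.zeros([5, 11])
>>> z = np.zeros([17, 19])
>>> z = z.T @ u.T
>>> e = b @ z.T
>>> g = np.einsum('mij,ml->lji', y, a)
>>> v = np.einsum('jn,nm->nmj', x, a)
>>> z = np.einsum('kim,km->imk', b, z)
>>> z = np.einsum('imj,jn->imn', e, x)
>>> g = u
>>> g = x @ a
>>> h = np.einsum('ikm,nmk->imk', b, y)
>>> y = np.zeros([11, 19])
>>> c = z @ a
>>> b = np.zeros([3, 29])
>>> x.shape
(19, 3)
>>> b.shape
(3, 29)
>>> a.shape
(3, 5)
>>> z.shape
(19, 17, 3)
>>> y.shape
(11, 19)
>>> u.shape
(11, 17)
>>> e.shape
(19, 17, 19)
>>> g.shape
(19, 5)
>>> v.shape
(3, 5, 19)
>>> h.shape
(19, 11, 17)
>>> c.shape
(19, 17, 5)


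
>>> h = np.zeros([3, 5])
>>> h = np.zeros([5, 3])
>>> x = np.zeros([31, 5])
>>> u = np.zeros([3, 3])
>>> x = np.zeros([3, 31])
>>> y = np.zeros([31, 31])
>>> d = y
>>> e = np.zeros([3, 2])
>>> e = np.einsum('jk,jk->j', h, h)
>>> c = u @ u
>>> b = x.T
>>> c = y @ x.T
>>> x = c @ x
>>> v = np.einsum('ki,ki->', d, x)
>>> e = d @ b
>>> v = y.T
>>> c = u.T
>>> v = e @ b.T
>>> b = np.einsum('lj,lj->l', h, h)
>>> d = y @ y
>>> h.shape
(5, 3)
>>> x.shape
(31, 31)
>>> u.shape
(3, 3)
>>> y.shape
(31, 31)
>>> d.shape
(31, 31)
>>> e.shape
(31, 3)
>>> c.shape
(3, 3)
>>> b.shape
(5,)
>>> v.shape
(31, 31)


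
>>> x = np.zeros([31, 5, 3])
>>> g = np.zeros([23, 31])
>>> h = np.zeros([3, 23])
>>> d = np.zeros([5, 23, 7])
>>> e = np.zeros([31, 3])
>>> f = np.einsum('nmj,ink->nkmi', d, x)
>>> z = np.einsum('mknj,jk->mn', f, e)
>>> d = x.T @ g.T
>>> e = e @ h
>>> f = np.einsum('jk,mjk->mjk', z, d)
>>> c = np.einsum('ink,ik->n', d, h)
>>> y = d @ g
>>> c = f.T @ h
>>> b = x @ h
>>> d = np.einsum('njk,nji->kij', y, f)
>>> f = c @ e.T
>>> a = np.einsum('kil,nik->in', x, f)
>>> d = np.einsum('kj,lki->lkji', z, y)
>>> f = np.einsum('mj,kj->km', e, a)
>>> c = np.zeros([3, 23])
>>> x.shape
(31, 5, 3)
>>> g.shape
(23, 31)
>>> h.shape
(3, 23)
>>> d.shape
(3, 5, 23, 31)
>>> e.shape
(31, 23)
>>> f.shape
(5, 31)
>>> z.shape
(5, 23)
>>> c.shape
(3, 23)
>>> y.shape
(3, 5, 31)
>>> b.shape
(31, 5, 23)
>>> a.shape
(5, 23)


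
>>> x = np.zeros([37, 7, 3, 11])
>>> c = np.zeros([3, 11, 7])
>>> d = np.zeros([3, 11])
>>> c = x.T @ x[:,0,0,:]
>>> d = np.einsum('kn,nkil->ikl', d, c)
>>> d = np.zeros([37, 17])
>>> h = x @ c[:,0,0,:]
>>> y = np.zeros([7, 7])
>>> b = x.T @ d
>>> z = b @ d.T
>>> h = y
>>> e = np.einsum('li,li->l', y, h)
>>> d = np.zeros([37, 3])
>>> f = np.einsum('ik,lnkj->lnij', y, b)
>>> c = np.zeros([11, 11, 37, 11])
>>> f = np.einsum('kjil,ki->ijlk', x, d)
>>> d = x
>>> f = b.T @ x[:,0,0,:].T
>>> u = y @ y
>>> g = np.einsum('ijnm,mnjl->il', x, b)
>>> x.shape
(37, 7, 3, 11)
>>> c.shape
(11, 11, 37, 11)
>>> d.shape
(37, 7, 3, 11)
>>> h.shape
(7, 7)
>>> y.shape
(7, 7)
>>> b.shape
(11, 3, 7, 17)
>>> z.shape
(11, 3, 7, 37)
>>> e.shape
(7,)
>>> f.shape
(17, 7, 3, 37)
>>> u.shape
(7, 7)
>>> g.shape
(37, 17)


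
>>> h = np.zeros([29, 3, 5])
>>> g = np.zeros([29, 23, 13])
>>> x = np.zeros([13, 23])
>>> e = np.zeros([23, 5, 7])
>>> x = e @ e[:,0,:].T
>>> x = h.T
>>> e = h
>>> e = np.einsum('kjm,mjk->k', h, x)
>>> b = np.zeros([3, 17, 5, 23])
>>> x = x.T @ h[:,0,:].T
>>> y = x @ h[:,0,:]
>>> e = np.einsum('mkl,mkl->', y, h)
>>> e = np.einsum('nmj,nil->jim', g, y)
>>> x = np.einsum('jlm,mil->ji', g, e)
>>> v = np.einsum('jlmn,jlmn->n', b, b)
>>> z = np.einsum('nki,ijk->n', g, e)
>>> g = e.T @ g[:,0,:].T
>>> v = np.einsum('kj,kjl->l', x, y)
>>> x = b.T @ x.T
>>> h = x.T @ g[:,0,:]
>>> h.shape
(29, 17, 5, 29)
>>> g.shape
(23, 3, 29)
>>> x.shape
(23, 5, 17, 29)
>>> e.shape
(13, 3, 23)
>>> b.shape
(3, 17, 5, 23)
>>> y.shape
(29, 3, 5)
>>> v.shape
(5,)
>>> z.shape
(29,)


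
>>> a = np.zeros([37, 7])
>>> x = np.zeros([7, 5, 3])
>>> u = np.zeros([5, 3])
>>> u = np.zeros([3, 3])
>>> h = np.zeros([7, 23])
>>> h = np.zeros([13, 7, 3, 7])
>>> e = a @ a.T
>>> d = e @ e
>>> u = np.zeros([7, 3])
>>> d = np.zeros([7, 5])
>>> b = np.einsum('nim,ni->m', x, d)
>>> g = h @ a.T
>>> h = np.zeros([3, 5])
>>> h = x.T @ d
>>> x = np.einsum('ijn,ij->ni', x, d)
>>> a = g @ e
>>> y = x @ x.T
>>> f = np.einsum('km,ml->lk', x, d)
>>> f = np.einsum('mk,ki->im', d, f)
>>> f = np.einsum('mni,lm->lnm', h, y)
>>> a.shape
(13, 7, 3, 37)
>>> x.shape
(3, 7)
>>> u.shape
(7, 3)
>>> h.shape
(3, 5, 5)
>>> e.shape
(37, 37)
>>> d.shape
(7, 5)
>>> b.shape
(3,)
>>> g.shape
(13, 7, 3, 37)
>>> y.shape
(3, 3)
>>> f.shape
(3, 5, 3)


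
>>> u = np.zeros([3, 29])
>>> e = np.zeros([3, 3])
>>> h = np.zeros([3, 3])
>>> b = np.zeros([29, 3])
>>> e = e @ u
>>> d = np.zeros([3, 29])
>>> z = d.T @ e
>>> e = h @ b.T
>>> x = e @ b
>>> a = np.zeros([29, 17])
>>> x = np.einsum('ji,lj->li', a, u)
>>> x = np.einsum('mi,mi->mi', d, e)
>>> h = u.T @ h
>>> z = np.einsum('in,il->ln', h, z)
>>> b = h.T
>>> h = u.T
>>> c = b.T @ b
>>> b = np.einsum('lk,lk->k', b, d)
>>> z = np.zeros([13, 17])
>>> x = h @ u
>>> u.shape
(3, 29)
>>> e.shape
(3, 29)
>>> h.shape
(29, 3)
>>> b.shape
(29,)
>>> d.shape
(3, 29)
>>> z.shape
(13, 17)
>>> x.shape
(29, 29)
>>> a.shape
(29, 17)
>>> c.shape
(29, 29)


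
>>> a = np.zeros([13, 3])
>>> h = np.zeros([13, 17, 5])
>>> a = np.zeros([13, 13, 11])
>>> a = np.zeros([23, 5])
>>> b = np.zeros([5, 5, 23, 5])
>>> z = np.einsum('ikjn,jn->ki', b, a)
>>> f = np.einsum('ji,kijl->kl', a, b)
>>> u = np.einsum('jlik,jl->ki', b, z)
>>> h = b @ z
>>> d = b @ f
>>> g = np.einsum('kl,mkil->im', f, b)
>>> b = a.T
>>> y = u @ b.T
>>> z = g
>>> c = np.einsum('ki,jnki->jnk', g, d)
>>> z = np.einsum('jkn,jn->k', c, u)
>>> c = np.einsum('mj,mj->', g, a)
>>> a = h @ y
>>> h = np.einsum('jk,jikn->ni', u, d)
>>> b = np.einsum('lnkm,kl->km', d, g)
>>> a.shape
(5, 5, 23, 5)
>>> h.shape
(5, 5)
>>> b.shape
(23, 5)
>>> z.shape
(5,)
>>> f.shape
(5, 5)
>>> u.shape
(5, 23)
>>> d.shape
(5, 5, 23, 5)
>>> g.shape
(23, 5)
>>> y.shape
(5, 5)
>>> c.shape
()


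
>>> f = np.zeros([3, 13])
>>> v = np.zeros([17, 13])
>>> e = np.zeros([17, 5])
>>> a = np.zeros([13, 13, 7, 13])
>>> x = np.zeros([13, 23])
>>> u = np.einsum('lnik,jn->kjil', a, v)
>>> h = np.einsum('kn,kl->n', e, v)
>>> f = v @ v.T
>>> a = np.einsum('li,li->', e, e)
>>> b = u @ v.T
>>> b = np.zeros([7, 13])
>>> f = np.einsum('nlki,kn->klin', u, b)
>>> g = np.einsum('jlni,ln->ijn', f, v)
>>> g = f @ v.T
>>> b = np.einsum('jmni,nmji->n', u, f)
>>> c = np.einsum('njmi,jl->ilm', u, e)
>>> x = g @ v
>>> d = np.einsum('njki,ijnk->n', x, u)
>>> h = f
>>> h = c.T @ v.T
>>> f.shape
(7, 17, 13, 13)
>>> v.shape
(17, 13)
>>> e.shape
(17, 5)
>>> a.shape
()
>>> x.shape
(7, 17, 13, 13)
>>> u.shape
(13, 17, 7, 13)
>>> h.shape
(7, 5, 17)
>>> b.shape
(7,)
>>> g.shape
(7, 17, 13, 17)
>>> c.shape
(13, 5, 7)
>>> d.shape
(7,)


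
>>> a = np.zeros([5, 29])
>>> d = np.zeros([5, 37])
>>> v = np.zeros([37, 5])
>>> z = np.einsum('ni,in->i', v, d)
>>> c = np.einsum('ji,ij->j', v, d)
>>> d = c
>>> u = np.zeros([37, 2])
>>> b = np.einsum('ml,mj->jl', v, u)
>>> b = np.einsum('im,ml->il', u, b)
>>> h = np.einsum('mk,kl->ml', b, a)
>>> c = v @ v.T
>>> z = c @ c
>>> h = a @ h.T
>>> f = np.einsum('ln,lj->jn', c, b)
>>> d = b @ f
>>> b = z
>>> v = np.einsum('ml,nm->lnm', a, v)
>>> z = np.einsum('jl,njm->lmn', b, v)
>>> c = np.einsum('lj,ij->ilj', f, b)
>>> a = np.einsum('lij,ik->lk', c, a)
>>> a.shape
(37, 29)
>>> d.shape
(37, 37)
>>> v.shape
(29, 37, 5)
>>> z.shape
(37, 5, 29)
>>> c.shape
(37, 5, 37)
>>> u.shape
(37, 2)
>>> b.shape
(37, 37)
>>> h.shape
(5, 37)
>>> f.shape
(5, 37)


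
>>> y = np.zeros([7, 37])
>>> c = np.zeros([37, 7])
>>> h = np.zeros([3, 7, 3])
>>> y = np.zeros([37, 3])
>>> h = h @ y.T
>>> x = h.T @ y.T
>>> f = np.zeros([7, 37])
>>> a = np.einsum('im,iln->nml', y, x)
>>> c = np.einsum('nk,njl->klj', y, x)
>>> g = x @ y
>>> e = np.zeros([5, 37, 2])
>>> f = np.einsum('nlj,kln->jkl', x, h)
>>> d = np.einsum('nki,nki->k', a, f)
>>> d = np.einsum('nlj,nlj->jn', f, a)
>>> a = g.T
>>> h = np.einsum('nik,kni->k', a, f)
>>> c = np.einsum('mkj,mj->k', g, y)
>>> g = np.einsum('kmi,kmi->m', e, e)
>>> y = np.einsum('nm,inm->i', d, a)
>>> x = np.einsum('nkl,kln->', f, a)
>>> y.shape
(3,)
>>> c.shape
(7,)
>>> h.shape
(37,)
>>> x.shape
()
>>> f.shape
(37, 3, 7)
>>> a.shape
(3, 7, 37)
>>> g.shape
(37,)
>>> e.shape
(5, 37, 2)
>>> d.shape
(7, 37)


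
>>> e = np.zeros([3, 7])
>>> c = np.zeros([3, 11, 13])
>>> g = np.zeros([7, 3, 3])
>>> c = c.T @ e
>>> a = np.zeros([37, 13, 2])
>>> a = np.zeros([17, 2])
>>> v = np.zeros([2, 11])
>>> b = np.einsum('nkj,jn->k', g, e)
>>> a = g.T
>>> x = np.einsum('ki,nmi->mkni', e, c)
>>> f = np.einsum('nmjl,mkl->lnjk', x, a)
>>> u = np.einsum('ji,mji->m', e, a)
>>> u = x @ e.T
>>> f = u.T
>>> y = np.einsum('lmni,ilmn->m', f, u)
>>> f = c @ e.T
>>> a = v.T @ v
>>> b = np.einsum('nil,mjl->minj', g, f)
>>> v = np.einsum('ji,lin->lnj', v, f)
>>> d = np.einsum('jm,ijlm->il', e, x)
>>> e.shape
(3, 7)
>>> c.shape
(13, 11, 7)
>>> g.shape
(7, 3, 3)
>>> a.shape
(11, 11)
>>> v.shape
(13, 3, 2)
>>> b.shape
(13, 3, 7, 11)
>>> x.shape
(11, 3, 13, 7)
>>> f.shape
(13, 11, 3)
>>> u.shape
(11, 3, 13, 3)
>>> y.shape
(13,)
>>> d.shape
(11, 13)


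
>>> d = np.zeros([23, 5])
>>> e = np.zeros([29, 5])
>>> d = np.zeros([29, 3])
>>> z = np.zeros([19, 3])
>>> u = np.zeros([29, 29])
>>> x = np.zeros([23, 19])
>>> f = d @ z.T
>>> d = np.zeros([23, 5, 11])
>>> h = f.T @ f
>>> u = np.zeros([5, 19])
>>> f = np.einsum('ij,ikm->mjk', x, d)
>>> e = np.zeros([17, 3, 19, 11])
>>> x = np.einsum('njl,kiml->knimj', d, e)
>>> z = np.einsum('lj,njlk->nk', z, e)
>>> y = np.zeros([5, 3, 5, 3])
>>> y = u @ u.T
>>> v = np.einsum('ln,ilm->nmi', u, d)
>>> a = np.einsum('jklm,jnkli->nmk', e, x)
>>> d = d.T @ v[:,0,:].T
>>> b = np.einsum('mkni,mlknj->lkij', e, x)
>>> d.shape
(11, 5, 19)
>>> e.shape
(17, 3, 19, 11)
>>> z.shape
(17, 11)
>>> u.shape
(5, 19)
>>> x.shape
(17, 23, 3, 19, 5)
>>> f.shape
(11, 19, 5)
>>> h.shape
(19, 19)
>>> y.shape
(5, 5)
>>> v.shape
(19, 11, 23)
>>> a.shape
(23, 11, 3)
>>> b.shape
(23, 3, 11, 5)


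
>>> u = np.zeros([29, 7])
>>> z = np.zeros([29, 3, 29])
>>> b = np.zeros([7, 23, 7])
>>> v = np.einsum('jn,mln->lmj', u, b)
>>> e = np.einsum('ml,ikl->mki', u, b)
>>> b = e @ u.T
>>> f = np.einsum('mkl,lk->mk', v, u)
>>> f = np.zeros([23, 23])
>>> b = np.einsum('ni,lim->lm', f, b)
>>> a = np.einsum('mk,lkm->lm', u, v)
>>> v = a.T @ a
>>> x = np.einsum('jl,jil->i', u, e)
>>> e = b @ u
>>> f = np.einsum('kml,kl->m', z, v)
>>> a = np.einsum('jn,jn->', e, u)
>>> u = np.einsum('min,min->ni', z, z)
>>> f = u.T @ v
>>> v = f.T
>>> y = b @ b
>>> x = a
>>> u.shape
(29, 3)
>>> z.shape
(29, 3, 29)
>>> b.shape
(29, 29)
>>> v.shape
(29, 3)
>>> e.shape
(29, 7)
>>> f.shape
(3, 29)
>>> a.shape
()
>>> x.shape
()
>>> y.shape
(29, 29)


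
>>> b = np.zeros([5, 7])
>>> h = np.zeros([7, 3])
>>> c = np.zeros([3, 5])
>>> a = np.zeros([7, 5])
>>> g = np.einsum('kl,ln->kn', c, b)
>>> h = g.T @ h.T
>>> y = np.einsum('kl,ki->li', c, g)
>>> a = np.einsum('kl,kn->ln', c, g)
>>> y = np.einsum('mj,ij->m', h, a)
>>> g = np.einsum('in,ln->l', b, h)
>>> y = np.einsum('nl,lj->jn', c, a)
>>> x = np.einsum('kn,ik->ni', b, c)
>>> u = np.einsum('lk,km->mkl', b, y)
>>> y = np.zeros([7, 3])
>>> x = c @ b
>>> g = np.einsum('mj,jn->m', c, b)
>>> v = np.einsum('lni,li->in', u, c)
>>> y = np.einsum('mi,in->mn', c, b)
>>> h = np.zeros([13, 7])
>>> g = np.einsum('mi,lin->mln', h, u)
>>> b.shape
(5, 7)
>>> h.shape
(13, 7)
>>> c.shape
(3, 5)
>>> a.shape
(5, 7)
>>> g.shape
(13, 3, 5)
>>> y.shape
(3, 7)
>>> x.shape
(3, 7)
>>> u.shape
(3, 7, 5)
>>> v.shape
(5, 7)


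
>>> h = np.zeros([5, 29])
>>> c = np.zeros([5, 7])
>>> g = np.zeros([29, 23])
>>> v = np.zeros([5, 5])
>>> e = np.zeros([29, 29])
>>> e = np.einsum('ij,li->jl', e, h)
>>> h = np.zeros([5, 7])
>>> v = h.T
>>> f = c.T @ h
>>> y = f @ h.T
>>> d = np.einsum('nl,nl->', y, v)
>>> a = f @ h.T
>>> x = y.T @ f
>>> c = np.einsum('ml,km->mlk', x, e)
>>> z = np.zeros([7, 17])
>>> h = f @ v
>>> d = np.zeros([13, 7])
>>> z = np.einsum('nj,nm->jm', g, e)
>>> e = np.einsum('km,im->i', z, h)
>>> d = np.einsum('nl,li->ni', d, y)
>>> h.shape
(7, 5)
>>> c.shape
(5, 7, 29)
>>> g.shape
(29, 23)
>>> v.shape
(7, 5)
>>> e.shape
(7,)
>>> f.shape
(7, 7)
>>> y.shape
(7, 5)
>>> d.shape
(13, 5)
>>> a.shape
(7, 5)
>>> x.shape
(5, 7)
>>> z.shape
(23, 5)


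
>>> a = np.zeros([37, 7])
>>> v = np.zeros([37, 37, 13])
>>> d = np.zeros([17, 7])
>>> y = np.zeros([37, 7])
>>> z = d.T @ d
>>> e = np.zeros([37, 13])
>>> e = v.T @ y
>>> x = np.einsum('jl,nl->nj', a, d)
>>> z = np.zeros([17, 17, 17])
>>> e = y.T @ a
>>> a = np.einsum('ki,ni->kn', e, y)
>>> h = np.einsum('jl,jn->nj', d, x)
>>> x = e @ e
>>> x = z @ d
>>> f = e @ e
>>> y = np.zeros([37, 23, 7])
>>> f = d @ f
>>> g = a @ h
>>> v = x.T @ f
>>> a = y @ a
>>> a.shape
(37, 23, 37)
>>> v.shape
(7, 17, 7)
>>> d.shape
(17, 7)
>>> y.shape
(37, 23, 7)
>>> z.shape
(17, 17, 17)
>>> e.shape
(7, 7)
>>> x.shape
(17, 17, 7)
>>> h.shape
(37, 17)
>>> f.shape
(17, 7)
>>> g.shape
(7, 17)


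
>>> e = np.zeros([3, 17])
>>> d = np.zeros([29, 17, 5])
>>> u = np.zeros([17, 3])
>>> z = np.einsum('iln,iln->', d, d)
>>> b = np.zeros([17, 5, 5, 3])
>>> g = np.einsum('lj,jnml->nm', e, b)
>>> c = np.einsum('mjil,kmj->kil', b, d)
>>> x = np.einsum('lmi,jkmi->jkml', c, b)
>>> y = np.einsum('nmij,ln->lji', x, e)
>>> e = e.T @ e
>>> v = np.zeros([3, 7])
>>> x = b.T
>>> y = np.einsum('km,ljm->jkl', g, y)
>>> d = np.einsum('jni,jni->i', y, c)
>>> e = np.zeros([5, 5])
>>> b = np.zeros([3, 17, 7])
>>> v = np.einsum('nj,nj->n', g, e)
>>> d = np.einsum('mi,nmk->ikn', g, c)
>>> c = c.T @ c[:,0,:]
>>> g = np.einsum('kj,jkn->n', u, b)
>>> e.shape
(5, 5)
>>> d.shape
(5, 3, 29)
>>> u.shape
(17, 3)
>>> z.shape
()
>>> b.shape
(3, 17, 7)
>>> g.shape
(7,)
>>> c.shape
(3, 5, 3)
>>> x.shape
(3, 5, 5, 17)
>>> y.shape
(29, 5, 3)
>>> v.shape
(5,)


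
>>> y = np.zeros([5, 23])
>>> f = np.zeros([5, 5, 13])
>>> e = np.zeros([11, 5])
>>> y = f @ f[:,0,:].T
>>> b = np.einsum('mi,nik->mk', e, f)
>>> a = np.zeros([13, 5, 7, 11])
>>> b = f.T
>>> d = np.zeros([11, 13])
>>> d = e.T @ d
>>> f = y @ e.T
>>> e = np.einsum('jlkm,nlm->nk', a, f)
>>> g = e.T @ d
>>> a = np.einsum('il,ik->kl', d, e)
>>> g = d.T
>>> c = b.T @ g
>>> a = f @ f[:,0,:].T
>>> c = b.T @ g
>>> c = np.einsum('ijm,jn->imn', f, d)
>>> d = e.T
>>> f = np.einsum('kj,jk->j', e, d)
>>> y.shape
(5, 5, 5)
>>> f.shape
(7,)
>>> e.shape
(5, 7)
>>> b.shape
(13, 5, 5)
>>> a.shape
(5, 5, 5)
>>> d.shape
(7, 5)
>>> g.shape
(13, 5)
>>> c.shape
(5, 11, 13)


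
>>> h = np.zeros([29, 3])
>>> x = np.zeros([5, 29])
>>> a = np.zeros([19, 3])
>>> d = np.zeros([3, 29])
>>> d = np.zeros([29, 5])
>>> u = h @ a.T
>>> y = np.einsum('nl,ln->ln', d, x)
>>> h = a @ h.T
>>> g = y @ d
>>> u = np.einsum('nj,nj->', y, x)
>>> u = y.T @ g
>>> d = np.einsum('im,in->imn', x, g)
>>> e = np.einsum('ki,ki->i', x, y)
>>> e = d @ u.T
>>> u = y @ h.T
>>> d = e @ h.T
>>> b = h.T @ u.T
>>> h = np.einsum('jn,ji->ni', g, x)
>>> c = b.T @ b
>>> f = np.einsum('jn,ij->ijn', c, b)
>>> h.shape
(5, 29)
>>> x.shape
(5, 29)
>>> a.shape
(19, 3)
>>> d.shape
(5, 29, 19)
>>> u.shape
(5, 19)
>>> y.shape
(5, 29)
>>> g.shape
(5, 5)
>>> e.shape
(5, 29, 29)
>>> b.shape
(29, 5)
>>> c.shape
(5, 5)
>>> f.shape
(29, 5, 5)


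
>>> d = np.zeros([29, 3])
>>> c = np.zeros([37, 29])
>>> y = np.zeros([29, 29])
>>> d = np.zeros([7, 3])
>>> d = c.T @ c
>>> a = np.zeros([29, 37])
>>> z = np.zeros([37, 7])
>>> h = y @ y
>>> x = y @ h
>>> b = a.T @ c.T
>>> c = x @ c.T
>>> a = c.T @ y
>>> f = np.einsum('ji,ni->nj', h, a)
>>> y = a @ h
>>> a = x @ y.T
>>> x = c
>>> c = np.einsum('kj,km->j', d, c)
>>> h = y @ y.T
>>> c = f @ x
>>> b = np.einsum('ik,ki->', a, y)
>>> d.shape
(29, 29)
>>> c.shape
(37, 37)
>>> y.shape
(37, 29)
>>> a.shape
(29, 37)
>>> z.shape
(37, 7)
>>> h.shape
(37, 37)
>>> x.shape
(29, 37)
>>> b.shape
()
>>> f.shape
(37, 29)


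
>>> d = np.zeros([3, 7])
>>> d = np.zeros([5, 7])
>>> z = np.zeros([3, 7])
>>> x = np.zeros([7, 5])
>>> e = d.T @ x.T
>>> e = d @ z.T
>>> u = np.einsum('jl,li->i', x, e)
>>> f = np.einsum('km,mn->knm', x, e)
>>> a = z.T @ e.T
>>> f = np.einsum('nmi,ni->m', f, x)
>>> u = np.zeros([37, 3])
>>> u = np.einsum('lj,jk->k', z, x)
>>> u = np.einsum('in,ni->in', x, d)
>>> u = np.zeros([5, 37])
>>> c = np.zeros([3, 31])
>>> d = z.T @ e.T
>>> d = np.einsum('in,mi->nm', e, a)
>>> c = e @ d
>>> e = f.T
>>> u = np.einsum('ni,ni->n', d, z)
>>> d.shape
(3, 7)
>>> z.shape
(3, 7)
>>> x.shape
(7, 5)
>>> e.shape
(3,)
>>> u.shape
(3,)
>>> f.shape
(3,)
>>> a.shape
(7, 5)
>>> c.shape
(5, 7)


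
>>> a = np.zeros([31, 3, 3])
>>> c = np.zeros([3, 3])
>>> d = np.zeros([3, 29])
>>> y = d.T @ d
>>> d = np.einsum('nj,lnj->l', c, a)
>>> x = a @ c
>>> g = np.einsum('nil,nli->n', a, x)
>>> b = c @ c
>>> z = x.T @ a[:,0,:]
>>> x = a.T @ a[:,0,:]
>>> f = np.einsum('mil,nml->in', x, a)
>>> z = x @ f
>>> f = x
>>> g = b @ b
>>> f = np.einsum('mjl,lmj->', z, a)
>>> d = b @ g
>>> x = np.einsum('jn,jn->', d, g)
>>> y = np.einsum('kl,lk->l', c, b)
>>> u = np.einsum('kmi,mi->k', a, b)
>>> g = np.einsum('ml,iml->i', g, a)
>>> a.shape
(31, 3, 3)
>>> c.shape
(3, 3)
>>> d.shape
(3, 3)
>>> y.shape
(3,)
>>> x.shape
()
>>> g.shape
(31,)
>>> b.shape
(3, 3)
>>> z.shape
(3, 3, 31)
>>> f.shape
()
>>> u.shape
(31,)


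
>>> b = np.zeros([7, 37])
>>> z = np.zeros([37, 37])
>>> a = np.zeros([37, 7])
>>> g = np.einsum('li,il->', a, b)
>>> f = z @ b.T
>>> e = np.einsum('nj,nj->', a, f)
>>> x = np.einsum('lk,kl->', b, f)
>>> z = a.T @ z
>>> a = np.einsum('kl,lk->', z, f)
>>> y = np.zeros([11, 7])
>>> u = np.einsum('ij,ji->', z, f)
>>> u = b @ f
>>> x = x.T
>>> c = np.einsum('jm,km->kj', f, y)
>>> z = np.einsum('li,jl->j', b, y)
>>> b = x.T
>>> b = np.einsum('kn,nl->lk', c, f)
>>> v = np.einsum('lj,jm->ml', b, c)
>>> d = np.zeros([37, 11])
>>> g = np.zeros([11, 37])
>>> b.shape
(7, 11)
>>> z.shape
(11,)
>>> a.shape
()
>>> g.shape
(11, 37)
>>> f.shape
(37, 7)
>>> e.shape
()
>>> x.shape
()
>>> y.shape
(11, 7)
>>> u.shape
(7, 7)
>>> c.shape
(11, 37)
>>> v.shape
(37, 7)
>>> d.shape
(37, 11)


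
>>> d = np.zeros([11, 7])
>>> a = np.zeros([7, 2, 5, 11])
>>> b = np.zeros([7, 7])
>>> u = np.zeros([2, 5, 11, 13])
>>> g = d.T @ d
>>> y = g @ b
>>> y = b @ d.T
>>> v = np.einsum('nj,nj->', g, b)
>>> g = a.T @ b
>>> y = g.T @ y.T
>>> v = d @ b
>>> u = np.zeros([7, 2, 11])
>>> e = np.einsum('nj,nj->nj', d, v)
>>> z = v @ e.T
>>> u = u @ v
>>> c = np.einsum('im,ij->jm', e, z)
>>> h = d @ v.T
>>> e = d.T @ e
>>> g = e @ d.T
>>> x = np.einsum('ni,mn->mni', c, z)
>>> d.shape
(11, 7)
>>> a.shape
(7, 2, 5, 11)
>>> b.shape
(7, 7)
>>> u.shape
(7, 2, 7)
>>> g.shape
(7, 11)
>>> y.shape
(7, 2, 5, 7)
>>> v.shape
(11, 7)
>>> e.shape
(7, 7)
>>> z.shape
(11, 11)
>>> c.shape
(11, 7)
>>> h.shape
(11, 11)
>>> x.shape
(11, 11, 7)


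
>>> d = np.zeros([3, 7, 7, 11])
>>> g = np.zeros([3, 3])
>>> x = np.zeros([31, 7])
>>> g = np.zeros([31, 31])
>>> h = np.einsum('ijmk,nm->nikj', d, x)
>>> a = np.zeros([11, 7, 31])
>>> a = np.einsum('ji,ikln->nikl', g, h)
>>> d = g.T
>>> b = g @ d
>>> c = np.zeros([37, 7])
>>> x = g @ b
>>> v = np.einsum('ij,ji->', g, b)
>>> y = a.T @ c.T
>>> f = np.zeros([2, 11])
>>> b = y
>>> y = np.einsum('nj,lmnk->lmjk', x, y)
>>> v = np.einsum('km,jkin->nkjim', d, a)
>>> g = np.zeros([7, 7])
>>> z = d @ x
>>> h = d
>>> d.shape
(31, 31)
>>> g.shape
(7, 7)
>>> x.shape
(31, 31)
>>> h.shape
(31, 31)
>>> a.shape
(7, 31, 3, 11)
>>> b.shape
(11, 3, 31, 37)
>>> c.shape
(37, 7)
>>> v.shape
(11, 31, 7, 3, 31)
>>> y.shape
(11, 3, 31, 37)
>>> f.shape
(2, 11)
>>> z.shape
(31, 31)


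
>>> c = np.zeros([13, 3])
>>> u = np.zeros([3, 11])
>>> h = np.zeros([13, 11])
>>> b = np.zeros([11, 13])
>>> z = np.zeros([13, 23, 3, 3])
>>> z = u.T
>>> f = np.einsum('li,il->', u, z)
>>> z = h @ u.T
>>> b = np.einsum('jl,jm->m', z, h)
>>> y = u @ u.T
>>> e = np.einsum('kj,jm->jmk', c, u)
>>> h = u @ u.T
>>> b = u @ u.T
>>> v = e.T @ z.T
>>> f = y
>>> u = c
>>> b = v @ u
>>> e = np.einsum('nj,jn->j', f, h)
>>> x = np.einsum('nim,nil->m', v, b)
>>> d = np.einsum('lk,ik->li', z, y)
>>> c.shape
(13, 3)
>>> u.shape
(13, 3)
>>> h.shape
(3, 3)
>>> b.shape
(13, 11, 3)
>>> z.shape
(13, 3)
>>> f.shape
(3, 3)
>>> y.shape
(3, 3)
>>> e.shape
(3,)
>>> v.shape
(13, 11, 13)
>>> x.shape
(13,)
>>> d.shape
(13, 3)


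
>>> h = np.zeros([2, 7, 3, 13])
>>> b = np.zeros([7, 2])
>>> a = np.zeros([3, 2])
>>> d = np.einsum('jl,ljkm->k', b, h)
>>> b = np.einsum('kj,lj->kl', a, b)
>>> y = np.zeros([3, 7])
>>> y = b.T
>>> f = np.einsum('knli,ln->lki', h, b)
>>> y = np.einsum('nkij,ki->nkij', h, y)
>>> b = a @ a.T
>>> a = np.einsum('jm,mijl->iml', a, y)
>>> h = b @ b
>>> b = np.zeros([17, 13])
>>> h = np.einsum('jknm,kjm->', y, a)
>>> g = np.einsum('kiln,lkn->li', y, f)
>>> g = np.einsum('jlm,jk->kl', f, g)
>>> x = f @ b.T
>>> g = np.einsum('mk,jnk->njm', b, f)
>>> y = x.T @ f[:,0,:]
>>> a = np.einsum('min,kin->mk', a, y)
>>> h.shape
()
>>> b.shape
(17, 13)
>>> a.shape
(7, 17)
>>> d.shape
(3,)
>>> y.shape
(17, 2, 13)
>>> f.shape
(3, 2, 13)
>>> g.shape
(2, 3, 17)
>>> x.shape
(3, 2, 17)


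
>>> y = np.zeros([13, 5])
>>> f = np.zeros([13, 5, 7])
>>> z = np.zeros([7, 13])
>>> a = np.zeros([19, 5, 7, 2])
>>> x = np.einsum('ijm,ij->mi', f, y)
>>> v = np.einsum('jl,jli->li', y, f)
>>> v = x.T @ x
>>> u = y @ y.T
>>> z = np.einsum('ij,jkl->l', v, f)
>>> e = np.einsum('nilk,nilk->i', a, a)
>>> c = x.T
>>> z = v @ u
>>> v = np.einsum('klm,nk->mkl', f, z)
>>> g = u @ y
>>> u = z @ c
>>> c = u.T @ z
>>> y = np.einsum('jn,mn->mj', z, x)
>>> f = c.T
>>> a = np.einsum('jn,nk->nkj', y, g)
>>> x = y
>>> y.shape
(7, 13)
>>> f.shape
(13, 7)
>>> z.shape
(13, 13)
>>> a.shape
(13, 5, 7)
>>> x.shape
(7, 13)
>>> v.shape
(7, 13, 5)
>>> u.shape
(13, 7)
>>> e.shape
(5,)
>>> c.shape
(7, 13)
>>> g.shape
(13, 5)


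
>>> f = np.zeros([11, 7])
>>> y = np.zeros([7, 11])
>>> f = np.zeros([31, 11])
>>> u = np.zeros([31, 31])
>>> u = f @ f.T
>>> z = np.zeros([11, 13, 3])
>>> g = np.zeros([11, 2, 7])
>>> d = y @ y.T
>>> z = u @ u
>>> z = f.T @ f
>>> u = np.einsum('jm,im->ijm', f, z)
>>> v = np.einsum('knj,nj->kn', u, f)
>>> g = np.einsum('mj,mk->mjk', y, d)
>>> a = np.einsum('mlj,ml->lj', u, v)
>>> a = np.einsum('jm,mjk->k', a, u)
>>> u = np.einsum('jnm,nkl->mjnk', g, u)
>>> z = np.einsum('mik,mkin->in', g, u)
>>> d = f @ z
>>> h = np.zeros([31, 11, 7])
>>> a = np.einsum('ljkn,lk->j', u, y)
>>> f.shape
(31, 11)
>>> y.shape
(7, 11)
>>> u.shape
(7, 7, 11, 31)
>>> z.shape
(11, 31)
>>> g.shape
(7, 11, 7)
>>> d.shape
(31, 31)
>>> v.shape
(11, 31)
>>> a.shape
(7,)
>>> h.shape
(31, 11, 7)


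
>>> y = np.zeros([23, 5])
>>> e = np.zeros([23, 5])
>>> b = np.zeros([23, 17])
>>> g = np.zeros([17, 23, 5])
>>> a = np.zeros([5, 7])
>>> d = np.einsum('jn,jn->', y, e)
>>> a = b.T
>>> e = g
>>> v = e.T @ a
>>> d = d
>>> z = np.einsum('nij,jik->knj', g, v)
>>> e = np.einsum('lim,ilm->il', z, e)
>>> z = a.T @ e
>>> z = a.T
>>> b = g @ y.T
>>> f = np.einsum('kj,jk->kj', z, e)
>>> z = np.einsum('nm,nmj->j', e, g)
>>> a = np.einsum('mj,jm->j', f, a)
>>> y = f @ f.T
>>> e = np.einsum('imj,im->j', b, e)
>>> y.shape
(23, 23)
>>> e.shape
(23,)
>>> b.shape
(17, 23, 23)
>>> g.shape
(17, 23, 5)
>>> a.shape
(17,)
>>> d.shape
()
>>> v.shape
(5, 23, 23)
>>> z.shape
(5,)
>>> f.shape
(23, 17)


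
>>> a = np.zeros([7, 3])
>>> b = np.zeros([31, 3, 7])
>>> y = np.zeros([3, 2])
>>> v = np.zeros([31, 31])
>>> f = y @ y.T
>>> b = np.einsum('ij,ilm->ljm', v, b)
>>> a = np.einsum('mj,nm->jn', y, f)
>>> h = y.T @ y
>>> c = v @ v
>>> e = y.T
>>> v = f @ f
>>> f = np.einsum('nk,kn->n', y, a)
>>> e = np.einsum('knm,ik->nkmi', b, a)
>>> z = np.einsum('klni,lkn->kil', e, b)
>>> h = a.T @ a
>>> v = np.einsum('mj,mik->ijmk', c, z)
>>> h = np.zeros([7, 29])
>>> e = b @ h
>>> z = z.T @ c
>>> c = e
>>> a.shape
(2, 3)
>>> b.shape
(3, 31, 7)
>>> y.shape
(3, 2)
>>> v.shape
(2, 31, 31, 3)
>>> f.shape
(3,)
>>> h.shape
(7, 29)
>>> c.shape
(3, 31, 29)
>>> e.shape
(3, 31, 29)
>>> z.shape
(3, 2, 31)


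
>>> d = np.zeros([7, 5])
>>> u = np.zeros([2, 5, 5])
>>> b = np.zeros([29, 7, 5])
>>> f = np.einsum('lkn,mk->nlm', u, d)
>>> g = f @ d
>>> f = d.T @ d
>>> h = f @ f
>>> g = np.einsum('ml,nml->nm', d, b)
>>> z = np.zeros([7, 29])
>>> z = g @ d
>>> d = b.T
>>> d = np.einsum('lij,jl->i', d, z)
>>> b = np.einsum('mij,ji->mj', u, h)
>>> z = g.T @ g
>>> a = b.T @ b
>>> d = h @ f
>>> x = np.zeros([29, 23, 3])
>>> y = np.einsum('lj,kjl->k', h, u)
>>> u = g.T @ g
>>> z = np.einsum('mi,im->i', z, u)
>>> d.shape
(5, 5)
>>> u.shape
(7, 7)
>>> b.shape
(2, 5)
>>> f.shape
(5, 5)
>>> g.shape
(29, 7)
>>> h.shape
(5, 5)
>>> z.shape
(7,)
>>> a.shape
(5, 5)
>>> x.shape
(29, 23, 3)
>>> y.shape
(2,)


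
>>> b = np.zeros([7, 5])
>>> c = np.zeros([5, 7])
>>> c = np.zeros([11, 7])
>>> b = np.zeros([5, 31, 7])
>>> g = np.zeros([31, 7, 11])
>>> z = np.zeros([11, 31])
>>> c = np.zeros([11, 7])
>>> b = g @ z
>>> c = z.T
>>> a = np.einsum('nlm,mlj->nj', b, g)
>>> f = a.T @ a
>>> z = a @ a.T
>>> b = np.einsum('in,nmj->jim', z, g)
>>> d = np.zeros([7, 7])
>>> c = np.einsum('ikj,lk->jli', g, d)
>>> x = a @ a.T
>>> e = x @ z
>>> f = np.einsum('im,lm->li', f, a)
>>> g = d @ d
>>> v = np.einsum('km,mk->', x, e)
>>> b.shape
(11, 31, 7)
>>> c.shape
(11, 7, 31)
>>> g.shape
(7, 7)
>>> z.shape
(31, 31)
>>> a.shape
(31, 11)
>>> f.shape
(31, 11)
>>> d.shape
(7, 7)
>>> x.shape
(31, 31)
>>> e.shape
(31, 31)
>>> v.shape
()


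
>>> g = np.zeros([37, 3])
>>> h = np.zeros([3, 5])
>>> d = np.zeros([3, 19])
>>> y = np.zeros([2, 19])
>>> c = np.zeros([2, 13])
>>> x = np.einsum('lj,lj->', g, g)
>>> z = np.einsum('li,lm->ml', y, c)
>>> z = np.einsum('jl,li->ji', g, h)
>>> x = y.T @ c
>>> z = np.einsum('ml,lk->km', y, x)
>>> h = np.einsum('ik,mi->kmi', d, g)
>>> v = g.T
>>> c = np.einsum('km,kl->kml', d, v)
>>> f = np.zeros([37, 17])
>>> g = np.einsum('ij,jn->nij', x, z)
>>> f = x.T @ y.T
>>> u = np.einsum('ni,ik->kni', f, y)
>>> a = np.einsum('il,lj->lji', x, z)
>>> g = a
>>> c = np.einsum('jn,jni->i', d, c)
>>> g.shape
(13, 2, 19)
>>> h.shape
(19, 37, 3)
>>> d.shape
(3, 19)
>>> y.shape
(2, 19)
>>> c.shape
(37,)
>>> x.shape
(19, 13)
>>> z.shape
(13, 2)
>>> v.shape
(3, 37)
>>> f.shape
(13, 2)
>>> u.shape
(19, 13, 2)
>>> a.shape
(13, 2, 19)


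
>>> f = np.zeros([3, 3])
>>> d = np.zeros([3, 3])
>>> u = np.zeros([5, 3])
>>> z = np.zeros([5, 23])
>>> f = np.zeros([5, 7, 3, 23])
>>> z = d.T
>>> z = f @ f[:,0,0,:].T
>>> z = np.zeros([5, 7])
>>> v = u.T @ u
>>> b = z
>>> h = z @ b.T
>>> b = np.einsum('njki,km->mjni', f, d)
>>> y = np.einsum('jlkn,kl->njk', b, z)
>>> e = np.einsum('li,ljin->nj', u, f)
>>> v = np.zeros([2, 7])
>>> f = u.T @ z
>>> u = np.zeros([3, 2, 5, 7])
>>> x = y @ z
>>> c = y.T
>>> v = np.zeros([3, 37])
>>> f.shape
(3, 7)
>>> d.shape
(3, 3)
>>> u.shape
(3, 2, 5, 7)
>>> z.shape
(5, 7)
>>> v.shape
(3, 37)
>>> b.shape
(3, 7, 5, 23)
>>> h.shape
(5, 5)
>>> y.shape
(23, 3, 5)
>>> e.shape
(23, 7)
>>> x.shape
(23, 3, 7)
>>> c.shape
(5, 3, 23)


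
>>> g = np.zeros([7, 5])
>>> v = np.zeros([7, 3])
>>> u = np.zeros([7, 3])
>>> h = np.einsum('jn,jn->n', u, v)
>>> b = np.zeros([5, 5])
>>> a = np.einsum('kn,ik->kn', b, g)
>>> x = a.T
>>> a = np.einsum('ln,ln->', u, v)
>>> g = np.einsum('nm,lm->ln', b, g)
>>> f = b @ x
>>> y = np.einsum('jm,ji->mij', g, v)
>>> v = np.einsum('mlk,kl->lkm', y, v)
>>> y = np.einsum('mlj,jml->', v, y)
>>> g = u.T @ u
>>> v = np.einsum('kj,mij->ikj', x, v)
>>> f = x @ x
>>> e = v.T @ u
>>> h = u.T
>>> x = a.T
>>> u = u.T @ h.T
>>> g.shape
(3, 3)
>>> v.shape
(7, 5, 5)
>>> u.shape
(3, 3)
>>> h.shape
(3, 7)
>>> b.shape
(5, 5)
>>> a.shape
()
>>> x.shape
()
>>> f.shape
(5, 5)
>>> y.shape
()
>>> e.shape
(5, 5, 3)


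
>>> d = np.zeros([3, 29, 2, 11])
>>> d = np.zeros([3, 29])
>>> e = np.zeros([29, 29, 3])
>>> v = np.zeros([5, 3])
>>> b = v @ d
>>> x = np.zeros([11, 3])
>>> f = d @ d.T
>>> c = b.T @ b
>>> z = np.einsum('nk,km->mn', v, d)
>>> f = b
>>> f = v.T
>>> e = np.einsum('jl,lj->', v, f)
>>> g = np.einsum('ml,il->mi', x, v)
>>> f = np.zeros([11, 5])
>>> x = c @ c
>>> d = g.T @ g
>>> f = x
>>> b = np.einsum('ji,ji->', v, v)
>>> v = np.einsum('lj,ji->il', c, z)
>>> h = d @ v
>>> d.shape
(5, 5)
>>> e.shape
()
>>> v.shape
(5, 29)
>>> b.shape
()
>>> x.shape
(29, 29)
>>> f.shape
(29, 29)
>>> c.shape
(29, 29)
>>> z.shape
(29, 5)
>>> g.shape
(11, 5)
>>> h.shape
(5, 29)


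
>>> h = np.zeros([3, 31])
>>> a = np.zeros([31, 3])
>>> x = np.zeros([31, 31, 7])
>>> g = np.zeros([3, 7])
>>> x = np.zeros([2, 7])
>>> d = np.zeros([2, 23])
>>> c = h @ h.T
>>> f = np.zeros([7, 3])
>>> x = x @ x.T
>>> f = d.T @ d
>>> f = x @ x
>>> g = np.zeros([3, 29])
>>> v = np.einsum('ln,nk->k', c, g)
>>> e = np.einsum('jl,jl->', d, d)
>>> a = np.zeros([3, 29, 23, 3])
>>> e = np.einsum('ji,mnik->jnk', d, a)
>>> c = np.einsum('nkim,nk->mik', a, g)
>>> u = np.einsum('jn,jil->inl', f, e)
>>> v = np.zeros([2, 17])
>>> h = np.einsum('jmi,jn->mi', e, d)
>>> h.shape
(29, 3)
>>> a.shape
(3, 29, 23, 3)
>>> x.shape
(2, 2)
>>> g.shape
(3, 29)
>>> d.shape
(2, 23)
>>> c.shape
(3, 23, 29)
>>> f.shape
(2, 2)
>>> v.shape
(2, 17)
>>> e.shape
(2, 29, 3)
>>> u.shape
(29, 2, 3)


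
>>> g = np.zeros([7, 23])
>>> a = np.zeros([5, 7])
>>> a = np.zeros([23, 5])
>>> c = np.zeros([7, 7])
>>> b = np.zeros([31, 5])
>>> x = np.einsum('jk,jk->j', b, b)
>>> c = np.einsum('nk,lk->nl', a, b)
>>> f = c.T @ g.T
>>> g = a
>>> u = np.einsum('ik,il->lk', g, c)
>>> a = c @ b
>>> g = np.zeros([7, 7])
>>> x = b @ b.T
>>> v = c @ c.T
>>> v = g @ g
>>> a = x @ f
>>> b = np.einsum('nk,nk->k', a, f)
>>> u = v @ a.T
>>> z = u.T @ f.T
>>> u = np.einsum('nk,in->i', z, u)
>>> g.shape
(7, 7)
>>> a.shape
(31, 7)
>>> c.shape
(23, 31)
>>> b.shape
(7,)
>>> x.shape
(31, 31)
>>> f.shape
(31, 7)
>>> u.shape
(7,)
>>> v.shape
(7, 7)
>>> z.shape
(31, 31)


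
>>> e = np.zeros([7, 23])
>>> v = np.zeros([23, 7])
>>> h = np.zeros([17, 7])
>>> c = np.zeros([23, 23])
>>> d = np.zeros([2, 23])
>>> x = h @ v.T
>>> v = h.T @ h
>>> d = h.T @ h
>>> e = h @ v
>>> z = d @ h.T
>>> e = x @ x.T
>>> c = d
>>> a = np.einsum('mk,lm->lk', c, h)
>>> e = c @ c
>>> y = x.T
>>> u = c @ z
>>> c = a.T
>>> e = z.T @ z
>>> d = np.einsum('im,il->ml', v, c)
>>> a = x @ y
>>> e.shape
(17, 17)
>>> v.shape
(7, 7)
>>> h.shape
(17, 7)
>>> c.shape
(7, 17)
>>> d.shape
(7, 17)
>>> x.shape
(17, 23)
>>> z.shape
(7, 17)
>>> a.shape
(17, 17)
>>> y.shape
(23, 17)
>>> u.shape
(7, 17)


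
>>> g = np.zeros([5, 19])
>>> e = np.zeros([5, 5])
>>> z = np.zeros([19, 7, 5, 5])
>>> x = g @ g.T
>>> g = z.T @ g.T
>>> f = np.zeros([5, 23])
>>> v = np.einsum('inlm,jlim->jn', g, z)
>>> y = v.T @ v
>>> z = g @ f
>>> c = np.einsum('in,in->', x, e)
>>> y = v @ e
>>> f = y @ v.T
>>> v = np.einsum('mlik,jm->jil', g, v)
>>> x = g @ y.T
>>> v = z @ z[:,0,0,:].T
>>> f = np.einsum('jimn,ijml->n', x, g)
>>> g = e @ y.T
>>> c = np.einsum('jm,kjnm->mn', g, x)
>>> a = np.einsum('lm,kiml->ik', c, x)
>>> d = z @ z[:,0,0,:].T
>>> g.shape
(5, 19)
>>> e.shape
(5, 5)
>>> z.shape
(5, 5, 7, 23)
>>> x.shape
(5, 5, 7, 19)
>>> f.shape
(19,)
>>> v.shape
(5, 5, 7, 5)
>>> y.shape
(19, 5)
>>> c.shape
(19, 7)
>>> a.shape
(5, 5)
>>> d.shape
(5, 5, 7, 5)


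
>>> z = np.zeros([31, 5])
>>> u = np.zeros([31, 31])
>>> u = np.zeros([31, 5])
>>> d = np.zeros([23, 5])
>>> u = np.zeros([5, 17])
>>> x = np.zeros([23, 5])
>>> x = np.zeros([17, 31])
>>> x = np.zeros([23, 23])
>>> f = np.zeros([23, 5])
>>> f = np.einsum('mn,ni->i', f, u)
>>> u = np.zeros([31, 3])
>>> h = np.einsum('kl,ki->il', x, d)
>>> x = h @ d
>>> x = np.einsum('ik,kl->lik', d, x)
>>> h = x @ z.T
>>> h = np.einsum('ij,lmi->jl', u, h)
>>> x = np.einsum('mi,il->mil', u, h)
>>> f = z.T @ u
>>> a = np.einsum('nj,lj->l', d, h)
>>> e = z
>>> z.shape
(31, 5)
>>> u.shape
(31, 3)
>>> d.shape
(23, 5)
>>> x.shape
(31, 3, 5)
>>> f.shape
(5, 3)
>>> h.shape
(3, 5)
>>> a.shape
(3,)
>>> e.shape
(31, 5)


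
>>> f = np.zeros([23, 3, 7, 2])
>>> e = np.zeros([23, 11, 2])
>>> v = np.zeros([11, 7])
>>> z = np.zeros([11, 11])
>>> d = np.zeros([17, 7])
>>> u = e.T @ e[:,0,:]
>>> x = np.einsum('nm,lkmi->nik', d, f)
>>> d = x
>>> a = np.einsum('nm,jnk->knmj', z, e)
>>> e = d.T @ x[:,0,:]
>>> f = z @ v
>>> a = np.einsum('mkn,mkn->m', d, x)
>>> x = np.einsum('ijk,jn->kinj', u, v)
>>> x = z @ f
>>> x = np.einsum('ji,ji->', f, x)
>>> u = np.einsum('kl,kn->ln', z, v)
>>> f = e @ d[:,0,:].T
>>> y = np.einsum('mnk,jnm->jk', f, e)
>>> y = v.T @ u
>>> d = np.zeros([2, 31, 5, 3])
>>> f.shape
(3, 2, 17)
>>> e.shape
(3, 2, 3)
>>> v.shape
(11, 7)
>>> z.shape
(11, 11)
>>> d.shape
(2, 31, 5, 3)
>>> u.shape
(11, 7)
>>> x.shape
()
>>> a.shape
(17,)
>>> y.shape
(7, 7)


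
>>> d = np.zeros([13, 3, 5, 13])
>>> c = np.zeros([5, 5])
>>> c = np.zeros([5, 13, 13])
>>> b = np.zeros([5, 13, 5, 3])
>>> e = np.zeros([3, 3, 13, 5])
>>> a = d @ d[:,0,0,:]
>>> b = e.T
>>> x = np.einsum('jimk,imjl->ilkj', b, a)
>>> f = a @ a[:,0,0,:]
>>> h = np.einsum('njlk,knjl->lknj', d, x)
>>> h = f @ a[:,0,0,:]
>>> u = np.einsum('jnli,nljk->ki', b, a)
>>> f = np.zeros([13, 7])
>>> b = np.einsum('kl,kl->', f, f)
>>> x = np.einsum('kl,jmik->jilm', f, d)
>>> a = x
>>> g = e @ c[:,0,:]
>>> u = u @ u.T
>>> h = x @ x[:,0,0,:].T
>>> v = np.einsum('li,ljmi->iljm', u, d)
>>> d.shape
(13, 3, 5, 13)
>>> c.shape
(5, 13, 13)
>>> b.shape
()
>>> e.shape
(3, 3, 13, 5)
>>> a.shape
(13, 5, 7, 3)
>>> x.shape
(13, 5, 7, 3)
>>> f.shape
(13, 7)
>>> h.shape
(13, 5, 7, 13)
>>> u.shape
(13, 13)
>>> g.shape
(3, 3, 13, 13)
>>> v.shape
(13, 13, 3, 5)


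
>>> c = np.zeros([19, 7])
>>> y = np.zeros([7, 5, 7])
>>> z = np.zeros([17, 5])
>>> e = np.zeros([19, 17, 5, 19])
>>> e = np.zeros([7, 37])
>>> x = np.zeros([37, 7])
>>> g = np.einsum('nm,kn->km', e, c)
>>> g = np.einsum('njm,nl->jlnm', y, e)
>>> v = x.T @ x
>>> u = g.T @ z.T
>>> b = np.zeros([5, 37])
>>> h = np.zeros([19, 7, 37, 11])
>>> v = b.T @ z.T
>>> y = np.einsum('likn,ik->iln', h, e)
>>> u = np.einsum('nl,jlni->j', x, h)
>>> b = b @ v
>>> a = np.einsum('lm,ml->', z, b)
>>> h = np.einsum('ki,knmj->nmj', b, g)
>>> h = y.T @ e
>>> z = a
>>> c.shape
(19, 7)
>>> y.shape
(7, 19, 11)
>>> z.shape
()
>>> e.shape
(7, 37)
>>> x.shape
(37, 7)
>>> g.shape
(5, 37, 7, 7)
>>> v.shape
(37, 17)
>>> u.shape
(19,)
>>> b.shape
(5, 17)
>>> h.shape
(11, 19, 37)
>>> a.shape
()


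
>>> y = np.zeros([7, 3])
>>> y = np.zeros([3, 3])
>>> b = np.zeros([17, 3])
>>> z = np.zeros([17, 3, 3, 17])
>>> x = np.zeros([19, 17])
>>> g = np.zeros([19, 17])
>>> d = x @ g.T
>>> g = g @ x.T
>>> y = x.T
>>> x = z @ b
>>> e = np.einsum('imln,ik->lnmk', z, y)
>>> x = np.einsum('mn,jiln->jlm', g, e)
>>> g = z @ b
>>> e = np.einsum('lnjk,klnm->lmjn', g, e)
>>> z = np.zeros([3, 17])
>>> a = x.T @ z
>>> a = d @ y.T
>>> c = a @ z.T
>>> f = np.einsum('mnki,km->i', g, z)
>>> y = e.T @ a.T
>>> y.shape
(3, 3, 19, 19)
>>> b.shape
(17, 3)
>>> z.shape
(3, 17)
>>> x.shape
(3, 3, 19)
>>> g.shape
(17, 3, 3, 3)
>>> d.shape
(19, 19)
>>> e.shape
(17, 19, 3, 3)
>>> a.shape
(19, 17)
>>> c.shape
(19, 3)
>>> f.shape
(3,)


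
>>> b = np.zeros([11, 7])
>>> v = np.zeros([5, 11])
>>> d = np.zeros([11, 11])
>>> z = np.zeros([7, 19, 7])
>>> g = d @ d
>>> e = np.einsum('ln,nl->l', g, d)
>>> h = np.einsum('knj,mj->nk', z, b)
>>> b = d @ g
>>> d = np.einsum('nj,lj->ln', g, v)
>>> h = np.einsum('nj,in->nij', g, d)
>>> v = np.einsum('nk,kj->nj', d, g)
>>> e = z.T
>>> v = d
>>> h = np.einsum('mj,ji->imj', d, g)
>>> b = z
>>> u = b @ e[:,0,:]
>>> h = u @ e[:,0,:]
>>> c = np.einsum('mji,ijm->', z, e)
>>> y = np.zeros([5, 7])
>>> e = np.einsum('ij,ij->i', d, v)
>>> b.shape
(7, 19, 7)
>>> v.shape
(5, 11)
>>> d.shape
(5, 11)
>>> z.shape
(7, 19, 7)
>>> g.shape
(11, 11)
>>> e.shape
(5,)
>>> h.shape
(7, 19, 7)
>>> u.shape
(7, 19, 7)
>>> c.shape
()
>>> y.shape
(5, 7)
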